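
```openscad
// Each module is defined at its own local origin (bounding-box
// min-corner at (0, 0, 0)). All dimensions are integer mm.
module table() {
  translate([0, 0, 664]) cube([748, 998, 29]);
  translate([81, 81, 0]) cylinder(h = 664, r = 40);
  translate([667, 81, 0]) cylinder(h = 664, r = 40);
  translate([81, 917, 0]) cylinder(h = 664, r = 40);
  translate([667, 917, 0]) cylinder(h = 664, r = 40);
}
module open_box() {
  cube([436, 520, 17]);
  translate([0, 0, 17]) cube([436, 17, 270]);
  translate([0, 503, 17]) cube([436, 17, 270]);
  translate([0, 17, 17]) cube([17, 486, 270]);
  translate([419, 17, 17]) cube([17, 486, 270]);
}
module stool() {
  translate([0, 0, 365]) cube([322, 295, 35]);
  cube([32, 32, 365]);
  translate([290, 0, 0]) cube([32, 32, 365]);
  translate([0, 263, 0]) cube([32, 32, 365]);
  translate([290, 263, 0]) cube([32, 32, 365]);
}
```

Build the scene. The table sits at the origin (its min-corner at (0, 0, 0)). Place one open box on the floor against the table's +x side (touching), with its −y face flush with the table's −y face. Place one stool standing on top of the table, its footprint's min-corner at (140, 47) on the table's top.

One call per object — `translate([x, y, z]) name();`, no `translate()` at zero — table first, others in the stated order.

table();
translate([748, 0, 0]) open_box();
translate([140, 47, 693]) stool();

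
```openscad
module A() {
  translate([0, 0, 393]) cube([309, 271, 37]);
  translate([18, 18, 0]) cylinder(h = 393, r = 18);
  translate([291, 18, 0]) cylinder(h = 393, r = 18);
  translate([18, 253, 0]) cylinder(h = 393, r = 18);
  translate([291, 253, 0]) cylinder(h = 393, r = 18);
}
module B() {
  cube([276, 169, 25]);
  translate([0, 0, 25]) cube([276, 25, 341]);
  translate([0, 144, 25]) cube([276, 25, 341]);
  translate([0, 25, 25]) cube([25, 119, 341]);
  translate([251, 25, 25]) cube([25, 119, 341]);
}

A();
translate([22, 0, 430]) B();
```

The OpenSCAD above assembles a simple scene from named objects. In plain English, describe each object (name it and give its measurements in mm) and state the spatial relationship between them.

A is a simple wooden stool: a rectangular seat 309 mm (x) by 271 mm (y), 37 mm thick, top face at z = 430 mm, on four round legs, each 36 mm in diameter. The legs rest on z = 0, each leg's axis is inset half a diameter from the nearest pair of seat edges (so the leg's bounding box is flush with the corner).

B is an open storage box with external size 276×169×366 mm and wall thickness 25 mm (the base is also 25 mm thick). The base covers the whole footprint; the four walls stand on the base, with the y-facing walls full-width and the x-facing walls fitting between their inner faces.

The open box is on top of the stool.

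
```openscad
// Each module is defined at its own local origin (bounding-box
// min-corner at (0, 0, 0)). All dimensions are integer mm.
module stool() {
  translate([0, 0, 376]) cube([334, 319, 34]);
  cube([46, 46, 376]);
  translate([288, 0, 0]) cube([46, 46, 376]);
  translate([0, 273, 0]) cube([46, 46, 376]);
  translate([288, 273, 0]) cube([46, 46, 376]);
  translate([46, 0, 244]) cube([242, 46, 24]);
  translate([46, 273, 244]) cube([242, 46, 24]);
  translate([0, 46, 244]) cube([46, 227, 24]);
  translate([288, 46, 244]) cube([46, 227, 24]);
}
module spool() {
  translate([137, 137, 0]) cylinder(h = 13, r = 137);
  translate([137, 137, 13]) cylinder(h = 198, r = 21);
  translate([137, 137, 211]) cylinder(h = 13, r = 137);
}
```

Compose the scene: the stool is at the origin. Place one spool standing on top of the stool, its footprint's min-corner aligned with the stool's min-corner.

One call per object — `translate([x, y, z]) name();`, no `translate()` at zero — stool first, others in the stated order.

stool();
translate([0, 0, 410]) spool();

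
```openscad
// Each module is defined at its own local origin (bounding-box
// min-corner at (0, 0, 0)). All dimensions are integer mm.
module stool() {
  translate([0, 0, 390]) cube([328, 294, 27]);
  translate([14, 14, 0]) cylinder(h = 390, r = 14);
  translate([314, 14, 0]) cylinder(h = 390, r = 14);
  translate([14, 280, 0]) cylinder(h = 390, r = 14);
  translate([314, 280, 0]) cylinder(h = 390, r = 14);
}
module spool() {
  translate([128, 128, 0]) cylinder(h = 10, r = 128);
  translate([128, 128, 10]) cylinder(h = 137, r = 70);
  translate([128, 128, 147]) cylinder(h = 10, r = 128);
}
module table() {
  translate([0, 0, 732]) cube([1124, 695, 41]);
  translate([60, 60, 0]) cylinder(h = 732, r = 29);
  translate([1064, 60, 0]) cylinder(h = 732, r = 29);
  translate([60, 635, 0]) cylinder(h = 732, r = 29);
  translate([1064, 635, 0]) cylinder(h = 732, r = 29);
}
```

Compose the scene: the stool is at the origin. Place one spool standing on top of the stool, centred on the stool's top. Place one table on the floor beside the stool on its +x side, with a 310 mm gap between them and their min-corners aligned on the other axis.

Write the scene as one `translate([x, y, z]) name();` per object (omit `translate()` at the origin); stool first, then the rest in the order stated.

stool();
translate([36, 19, 417]) spool();
translate([638, 0, 0]) table();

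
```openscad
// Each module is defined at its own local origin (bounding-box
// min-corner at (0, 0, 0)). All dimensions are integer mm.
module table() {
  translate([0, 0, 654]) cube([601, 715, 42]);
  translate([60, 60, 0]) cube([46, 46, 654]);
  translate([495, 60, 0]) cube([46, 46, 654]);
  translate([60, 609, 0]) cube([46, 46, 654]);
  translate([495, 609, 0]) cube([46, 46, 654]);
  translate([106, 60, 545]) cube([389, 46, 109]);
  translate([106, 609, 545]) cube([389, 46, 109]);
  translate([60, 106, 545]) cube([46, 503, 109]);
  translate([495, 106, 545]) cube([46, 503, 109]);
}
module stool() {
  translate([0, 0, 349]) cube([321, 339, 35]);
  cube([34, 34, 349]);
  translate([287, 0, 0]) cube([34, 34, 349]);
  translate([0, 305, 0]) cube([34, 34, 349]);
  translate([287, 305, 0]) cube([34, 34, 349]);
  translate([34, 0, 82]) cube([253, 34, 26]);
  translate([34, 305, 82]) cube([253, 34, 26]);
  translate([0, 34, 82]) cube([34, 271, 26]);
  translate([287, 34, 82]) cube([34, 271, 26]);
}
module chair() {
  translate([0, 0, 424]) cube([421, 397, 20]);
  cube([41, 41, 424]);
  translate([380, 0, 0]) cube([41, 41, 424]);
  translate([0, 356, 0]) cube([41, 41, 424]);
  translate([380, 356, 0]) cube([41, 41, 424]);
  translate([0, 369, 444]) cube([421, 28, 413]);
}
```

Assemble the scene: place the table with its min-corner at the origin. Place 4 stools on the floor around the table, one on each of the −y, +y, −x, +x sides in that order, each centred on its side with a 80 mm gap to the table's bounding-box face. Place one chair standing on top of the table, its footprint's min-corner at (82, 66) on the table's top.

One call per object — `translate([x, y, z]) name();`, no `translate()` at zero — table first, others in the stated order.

table();
translate([140, -419, 0]) stool();
translate([140, 795, 0]) stool();
translate([-401, 188, 0]) stool();
translate([681, 188, 0]) stool();
translate([82, 66, 696]) chair();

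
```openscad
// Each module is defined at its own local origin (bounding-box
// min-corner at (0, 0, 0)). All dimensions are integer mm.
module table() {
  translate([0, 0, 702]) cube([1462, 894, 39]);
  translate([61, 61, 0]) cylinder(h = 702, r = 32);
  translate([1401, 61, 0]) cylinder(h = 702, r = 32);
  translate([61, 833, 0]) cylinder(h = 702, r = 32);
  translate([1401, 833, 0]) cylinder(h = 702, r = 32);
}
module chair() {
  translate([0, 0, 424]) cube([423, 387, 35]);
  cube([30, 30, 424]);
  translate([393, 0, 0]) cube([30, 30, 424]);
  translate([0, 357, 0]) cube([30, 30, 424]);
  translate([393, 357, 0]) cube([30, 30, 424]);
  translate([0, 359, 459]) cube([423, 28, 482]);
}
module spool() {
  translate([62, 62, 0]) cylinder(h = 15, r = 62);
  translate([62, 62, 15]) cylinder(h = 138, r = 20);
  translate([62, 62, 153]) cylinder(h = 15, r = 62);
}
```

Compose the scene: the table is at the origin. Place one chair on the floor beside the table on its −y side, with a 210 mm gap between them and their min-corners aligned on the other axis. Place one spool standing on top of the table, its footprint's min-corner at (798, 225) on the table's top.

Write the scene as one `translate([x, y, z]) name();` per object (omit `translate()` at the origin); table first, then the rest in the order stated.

table();
translate([0, -597, 0]) chair();
translate([798, 225, 741]) spool();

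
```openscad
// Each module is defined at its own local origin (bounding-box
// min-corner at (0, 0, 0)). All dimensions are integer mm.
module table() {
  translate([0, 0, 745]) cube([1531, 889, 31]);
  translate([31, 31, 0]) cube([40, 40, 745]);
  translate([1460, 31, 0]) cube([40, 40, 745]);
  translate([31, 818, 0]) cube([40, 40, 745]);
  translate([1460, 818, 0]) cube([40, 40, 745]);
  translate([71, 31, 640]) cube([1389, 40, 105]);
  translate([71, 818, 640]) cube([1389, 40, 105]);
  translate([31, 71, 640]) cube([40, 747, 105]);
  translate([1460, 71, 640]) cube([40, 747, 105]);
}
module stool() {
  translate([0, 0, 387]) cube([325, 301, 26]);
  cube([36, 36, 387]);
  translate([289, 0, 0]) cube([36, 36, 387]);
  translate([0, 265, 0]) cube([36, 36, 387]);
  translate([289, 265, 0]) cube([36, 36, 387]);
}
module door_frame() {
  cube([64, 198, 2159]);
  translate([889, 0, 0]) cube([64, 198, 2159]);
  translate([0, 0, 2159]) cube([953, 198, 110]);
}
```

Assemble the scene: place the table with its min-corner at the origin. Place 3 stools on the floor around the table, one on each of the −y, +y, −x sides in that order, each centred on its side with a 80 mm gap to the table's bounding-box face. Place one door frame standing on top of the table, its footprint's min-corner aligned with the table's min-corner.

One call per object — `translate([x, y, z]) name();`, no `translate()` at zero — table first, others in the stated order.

table();
translate([603, -381, 0]) stool();
translate([603, 969, 0]) stool();
translate([-405, 294, 0]) stool();
translate([0, 0, 776]) door_frame();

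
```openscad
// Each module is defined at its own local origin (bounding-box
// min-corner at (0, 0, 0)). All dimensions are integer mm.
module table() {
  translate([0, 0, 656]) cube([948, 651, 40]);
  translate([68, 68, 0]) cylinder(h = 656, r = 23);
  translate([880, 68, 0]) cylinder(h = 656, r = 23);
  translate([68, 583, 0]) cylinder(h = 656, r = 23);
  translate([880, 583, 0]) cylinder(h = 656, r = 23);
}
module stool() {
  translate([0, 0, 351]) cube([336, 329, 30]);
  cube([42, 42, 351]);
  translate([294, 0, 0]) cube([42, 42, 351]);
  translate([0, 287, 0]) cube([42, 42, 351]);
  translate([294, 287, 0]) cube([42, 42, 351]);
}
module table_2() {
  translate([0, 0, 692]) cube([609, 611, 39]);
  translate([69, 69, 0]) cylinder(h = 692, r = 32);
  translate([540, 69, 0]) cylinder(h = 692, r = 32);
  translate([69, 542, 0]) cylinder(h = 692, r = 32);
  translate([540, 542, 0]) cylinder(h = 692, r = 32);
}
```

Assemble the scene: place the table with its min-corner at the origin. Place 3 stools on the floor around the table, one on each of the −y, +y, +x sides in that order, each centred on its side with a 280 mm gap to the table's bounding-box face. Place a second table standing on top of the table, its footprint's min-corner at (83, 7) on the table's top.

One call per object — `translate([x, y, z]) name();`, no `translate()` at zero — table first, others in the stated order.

table();
translate([306, -609, 0]) stool();
translate([306, 931, 0]) stool();
translate([1228, 161, 0]) stool();
translate([83, 7, 696]) table_2();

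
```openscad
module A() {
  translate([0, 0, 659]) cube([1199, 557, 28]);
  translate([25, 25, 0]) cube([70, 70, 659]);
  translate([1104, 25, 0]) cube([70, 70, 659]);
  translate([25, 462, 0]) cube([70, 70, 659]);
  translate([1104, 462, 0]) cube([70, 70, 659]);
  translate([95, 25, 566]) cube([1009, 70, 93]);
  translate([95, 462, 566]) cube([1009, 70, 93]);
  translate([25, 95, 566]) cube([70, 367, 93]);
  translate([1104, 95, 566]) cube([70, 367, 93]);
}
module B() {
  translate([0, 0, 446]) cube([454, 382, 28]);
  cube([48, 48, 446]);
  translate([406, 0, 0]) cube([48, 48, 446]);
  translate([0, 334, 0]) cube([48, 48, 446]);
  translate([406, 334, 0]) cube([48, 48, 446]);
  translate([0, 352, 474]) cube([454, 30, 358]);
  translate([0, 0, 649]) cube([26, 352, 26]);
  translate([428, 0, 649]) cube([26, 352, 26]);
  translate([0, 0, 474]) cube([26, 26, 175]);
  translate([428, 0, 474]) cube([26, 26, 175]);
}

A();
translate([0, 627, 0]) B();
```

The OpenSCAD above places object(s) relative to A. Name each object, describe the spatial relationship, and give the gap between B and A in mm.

The chair's nearest face is 70 mm from the table's +y face.

A is a table. B is a chair. The chair is on the floor beside the table on its +y side. The gap between the chair and the table is 70 mm.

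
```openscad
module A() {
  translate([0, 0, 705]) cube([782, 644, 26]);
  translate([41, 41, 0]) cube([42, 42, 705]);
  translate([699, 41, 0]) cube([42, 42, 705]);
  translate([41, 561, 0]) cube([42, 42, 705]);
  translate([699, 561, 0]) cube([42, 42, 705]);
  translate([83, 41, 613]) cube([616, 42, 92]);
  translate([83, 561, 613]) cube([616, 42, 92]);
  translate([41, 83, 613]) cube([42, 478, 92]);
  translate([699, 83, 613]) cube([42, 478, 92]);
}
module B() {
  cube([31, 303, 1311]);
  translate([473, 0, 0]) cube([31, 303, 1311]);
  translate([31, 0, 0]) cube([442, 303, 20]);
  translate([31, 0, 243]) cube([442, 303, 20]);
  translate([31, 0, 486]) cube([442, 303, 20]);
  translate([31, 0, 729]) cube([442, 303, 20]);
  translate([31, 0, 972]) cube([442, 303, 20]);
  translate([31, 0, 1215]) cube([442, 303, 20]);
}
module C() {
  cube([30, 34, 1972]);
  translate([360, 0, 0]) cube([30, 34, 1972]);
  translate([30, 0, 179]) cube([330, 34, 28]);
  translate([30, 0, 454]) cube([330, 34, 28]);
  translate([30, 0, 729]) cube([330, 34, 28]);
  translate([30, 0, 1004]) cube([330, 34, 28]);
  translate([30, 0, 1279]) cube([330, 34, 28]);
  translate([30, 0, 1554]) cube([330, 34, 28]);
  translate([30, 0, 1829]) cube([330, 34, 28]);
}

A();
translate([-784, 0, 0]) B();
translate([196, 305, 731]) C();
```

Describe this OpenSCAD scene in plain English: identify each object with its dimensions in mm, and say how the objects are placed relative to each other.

A is a table with a 782×644 mm rectangular top, 26 mm thick, top surface at z = 731 mm, supported by four 42×42 mm square legs, each inset 41 mm from the nearest pair of top edges, running from the floor. Four apron rails, 42 mm thick and 92 mm tall, run between adjacent legs with their top edges flush with the underside of the top and their outer faces flush with the legs' outer faces.

B is an open bookshelf. Two side panels, each 31 mm thick, 303 mm deep and 1311 mm tall, stand 504 mm apart (outside-to-outside). Between them sit 6 shelves, each 20 mm thick and 303 mm deep, spanning the full gap between the sides. The bottom shelf rests on the floor (its underside at z = 0) and the clear gap between one shelf's top and the next shelf's underside is 223 mm.

C is a straight ladder. Two 30×34 mm vertical rails, 1972 mm tall, stand 390 mm apart (outside-to-outside) with their front faces coplanar on the −y side. 7 rungs, each 34 mm deep and 28 mm tall, span between the inner faces of the rails, front faces flush with the rails. The lowest rung's underside is at z = 179 mm and rungs are spaced 275 mm apart (underside to underside).

The bookshelf is on the floor beside the table on its −x side. The ladder is on top of the table, centred.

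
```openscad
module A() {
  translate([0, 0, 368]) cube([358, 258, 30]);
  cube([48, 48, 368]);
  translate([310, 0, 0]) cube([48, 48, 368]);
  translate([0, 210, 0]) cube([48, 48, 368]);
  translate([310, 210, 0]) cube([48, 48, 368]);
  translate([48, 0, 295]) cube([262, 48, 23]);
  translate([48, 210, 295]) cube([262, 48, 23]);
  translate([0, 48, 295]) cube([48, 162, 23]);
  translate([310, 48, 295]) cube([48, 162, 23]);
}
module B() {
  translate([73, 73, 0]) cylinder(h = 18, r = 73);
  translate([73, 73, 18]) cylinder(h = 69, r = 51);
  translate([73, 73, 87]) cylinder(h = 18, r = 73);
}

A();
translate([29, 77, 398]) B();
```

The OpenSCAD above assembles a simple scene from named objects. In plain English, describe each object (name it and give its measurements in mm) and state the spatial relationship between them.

A is a four-legged stool. The seat is a 358×258×30 mm slab whose top surface is at z = 398 mm; four square legs, each 48×48 mm in cross-section, run from the floor (z = 0) to the underside of the seat, each flush with a corner of the seat. Four stretchers, 48 mm wide and 23 mm tall, connect adjacent legs with their undersides at z = 295 mm, each running between the inner faces of the legs it joins and aligned with the legs' outer faces on the other axis.

B is a spool: two coaxial disc flanges of radius 73 mm and thickness 18 mm, joined by a core cylinder of radius 51 mm and height 69 mm. The lower flange rests on z = 0 and the three cylinders share a vertical axis.

The spool is on top of the stool.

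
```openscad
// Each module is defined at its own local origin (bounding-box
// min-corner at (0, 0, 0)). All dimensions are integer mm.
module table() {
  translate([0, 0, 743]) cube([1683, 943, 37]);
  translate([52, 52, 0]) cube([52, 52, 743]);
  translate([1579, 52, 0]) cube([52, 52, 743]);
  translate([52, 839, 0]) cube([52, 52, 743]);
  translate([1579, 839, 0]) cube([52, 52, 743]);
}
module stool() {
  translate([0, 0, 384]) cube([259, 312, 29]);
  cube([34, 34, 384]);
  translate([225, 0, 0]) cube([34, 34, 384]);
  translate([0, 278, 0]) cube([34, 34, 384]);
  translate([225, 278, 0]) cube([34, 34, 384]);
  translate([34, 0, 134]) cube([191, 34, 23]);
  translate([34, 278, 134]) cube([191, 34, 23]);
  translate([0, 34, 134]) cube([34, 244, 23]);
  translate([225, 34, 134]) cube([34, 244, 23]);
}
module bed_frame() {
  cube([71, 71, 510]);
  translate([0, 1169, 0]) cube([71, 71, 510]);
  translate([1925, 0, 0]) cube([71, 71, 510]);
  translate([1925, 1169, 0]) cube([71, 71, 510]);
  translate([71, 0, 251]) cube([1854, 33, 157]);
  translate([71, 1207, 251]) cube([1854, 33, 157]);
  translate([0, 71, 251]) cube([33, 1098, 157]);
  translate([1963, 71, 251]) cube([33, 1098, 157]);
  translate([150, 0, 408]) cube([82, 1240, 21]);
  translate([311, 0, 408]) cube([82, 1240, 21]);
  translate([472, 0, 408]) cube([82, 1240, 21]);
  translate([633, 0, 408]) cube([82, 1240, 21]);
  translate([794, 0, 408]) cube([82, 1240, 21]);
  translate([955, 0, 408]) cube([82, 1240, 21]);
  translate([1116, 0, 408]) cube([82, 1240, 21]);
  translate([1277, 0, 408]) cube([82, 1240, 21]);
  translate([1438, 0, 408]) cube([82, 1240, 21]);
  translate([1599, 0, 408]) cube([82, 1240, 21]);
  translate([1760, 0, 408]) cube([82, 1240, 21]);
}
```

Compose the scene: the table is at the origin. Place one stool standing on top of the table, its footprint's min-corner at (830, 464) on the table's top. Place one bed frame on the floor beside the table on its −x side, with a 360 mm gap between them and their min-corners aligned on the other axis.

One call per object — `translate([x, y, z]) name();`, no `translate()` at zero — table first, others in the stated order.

table();
translate([830, 464, 780]) stool();
translate([-2356, 0, 0]) bed_frame();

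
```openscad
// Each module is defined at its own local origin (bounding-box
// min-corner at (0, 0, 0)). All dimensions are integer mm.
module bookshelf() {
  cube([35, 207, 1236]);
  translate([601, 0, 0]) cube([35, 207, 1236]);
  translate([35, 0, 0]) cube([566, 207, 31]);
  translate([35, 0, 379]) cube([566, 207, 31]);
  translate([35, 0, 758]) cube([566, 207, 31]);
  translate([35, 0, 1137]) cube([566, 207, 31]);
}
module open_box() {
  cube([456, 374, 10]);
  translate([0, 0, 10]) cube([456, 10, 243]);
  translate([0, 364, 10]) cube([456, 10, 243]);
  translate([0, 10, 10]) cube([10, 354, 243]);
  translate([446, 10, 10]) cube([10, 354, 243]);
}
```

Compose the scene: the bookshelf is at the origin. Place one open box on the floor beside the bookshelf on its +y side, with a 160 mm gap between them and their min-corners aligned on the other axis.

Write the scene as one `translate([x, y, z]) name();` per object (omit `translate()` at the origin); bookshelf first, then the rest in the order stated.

bookshelf();
translate([0, 367, 0]) open_box();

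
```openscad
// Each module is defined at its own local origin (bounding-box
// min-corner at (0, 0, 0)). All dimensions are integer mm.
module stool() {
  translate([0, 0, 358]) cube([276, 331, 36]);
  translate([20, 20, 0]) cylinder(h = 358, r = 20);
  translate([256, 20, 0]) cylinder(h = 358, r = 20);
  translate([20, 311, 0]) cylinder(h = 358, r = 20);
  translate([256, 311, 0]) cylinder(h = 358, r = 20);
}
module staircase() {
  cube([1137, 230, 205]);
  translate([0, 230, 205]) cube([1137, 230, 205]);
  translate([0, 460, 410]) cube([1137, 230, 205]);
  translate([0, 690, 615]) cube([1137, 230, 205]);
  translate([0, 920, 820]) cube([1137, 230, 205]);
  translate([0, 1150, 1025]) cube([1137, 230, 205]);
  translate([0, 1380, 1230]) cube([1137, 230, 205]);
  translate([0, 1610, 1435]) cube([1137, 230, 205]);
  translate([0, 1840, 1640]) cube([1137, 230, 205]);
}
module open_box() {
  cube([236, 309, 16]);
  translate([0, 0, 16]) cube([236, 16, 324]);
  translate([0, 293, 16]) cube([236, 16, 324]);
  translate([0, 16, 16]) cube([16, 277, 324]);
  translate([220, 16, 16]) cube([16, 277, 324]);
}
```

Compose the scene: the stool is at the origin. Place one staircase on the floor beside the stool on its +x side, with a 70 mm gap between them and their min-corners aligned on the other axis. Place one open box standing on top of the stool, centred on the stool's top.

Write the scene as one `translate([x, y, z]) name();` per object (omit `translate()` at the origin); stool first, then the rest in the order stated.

stool();
translate([346, 0, 0]) staircase();
translate([20, 11, 394]) open_box();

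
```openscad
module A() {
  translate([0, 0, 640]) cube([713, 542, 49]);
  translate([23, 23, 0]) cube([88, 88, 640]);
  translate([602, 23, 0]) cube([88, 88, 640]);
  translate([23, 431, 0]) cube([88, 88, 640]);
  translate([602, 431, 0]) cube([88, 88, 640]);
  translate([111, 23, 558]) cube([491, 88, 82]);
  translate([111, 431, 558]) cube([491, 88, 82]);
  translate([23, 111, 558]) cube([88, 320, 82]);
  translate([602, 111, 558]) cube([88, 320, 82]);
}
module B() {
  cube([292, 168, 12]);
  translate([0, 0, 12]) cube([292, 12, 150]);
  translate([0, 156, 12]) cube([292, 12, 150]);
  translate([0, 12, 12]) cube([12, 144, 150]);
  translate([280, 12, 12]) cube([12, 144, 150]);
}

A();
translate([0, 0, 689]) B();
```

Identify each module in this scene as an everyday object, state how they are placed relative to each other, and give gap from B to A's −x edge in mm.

A is a table. B is an open box. The open box is on top of the table. The gap from the open box to the table's −x edge is 0 mm.

The open box's min-x is at 0; the table's min-x is 0; gap = 0 mm.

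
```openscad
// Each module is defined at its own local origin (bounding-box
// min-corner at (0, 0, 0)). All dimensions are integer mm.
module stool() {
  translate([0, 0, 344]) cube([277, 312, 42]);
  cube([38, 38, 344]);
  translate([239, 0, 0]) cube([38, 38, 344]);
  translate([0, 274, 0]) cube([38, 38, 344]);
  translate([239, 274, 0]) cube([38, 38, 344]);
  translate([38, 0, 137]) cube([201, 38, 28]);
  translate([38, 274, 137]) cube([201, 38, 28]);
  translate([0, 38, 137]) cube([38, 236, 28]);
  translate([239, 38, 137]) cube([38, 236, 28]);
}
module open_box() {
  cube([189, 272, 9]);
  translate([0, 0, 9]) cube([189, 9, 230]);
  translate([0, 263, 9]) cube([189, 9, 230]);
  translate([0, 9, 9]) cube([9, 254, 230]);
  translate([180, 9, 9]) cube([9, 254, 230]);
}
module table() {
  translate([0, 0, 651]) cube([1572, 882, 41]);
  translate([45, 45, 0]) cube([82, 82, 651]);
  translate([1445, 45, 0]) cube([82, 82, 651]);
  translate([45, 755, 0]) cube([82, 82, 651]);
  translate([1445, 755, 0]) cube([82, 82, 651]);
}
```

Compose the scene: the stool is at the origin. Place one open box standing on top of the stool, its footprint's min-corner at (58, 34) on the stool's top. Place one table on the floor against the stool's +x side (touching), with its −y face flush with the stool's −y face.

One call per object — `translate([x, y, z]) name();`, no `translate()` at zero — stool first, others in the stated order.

stool();
translate([58, 34, 386]) open_box();
translate([277, 0, 0]) table();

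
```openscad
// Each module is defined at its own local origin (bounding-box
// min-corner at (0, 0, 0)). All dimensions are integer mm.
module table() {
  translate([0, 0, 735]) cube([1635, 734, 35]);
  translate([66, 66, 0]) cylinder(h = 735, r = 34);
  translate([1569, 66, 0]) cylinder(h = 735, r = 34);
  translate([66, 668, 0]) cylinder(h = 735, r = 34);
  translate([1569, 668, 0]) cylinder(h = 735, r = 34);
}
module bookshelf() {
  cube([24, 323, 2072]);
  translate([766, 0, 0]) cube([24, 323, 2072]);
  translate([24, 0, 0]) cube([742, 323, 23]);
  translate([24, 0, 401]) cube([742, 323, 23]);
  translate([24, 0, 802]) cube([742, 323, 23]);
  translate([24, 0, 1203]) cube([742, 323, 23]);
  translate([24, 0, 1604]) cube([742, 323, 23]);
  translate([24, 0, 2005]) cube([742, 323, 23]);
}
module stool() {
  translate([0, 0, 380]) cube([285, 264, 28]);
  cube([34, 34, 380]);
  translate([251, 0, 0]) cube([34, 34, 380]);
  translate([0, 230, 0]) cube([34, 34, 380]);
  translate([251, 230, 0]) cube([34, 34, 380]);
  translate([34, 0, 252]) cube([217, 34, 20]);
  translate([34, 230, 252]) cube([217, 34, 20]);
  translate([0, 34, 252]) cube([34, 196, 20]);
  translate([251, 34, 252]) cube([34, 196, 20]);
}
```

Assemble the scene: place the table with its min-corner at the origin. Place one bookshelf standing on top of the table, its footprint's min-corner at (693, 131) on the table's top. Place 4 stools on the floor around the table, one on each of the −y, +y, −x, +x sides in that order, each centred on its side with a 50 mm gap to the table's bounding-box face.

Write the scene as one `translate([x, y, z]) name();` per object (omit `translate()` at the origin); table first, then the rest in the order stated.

table();
translate([693, 131, 770]) bookshelf();
translate([675, -314, 0]) stool();
translate([675, 784, 0]) stool();
translate([-335, 235, 0]) stool();
translate([1685, 235, 0]) stool();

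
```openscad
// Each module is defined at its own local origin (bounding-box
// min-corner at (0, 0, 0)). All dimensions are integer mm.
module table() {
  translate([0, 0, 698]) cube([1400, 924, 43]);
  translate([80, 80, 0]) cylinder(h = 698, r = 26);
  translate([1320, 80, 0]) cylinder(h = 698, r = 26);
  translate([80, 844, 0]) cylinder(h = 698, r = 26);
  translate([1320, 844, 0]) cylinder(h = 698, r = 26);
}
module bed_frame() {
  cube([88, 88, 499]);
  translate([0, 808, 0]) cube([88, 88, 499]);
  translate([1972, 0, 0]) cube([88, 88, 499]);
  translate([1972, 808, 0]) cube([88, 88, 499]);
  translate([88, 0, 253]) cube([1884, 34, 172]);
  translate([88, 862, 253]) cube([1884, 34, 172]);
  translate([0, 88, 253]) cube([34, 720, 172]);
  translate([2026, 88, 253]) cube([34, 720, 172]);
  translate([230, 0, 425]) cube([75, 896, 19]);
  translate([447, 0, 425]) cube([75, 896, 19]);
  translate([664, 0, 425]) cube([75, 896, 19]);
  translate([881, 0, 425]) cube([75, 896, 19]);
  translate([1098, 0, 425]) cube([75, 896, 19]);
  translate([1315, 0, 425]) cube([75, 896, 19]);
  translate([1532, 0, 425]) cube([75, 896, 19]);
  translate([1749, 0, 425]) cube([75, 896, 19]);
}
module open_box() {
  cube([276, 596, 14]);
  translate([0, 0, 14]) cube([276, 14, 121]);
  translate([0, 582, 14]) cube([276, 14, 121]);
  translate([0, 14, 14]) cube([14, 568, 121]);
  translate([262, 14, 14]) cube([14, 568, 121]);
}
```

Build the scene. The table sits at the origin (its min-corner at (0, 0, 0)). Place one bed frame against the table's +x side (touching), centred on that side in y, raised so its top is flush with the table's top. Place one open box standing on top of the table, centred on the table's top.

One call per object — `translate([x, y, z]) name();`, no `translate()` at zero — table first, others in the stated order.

table();
translate([1400, 14, 242]) bed_frame();
translate([562, 164, 741]) open_box();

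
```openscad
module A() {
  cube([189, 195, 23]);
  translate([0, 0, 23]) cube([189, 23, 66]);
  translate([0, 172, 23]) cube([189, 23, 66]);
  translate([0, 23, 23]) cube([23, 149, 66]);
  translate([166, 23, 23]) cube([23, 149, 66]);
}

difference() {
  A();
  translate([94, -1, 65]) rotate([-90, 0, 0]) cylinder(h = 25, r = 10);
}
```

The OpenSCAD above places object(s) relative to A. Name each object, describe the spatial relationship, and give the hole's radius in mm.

The subtracted cylinder has r = 10 mm.

A is an open box. The open box has a circular hole through its front wall. The hole's radius is 10 mm.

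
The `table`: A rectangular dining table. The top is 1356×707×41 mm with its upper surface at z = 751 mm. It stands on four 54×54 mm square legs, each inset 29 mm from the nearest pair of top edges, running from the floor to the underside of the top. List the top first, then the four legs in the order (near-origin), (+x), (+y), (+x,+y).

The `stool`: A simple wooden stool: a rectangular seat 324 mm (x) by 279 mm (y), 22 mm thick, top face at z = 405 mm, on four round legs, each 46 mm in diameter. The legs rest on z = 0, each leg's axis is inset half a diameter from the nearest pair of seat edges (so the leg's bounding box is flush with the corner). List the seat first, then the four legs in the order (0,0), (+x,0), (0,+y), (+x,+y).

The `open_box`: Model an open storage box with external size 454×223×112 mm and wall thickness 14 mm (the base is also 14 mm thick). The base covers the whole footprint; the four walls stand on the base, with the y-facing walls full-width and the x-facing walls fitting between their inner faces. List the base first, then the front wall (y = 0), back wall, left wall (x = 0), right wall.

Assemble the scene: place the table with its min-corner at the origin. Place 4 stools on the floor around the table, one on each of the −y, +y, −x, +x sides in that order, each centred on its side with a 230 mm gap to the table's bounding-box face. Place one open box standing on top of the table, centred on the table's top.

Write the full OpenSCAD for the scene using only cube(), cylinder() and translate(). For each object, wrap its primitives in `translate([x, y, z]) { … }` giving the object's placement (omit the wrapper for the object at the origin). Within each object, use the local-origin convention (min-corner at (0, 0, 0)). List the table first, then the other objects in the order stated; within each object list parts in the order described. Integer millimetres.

translate([0, 0, 710]) cube([1356, 707, 41]);
translate([29, 29, 0]) cube([54, 54, 710]);
translate([1273, 29, 0]) cube([54, 54, 710]);
translate([29, 624, 0]) cube([54, 54, 710]);
translate([1273, 624, 0]) cube([54, 54, 710]);
translate([516, -509, 0]) {
  translate([0, 0, 383]) cube([324, 279, 22]);
  translate([23, 23, 0]) cylinder(h = 383, r = 23);
  translate([301, 23, 0]) cylinder(h = 383, r = 23);
  translate([23, 256, 0]) cylinder(h = 383, r = 23);
  translate([301, 256, 0]) cylinder(h = 383, r = 23);
}
translate([516, 937, 0]) {
  translate([0, 0, 383]) cube([324, 279, 22]);
  translate([23, 23, 0]) cylinder(h = 383, r = 23);
  translate([301, 23, 0]) cylinder(h = 383, r = 23);
  translate([23, 256, 0]) cylinder(h = 383, r = 23);
  translate([301, 256, 0]) cylinder(h = 383, r = 23);
}
translate([-554, 214, 0]) {
  translate([0, 0, 383]) cube([324, 279, 22]);
  translate([23, 23, 0]) cylinder(h = 383, r = 23);
  translate([301, 23, 0]) cylinder(h = 383, r = 23);
  translate([23, 256, 0]) cylinder(h = 383, r = 23);
  translate([301, 256, 0]) cylinder(h = 383, r = 23);
}
translate([1586, 214, 0]) {
  translate([0, 0, 383]) cube([324, 279, 22]);
  translate([23, 23, 0]) cylinder(h = 383, r = 23);
  translate([301, 23, 0]) cylinder(h = 383, r = 23);
  translate([23, 256, 0]) cylinder(h = 383, r = 23);
  translate([301, 256, 0]) cylinder(h = 383, r = 23);
}
translate([451, 242, 751]) {
  cube([454, 223, 14]);
  translate([0, 0, 14]) cube([454, 14, 98]);
  translate([0, 209, 14]) cube([454, 14, 98]);
  translate([0, 14, 14]) cube([14, 195, 98]);
  translate([440, 14, 14]) cube([14, 195, 98]);
}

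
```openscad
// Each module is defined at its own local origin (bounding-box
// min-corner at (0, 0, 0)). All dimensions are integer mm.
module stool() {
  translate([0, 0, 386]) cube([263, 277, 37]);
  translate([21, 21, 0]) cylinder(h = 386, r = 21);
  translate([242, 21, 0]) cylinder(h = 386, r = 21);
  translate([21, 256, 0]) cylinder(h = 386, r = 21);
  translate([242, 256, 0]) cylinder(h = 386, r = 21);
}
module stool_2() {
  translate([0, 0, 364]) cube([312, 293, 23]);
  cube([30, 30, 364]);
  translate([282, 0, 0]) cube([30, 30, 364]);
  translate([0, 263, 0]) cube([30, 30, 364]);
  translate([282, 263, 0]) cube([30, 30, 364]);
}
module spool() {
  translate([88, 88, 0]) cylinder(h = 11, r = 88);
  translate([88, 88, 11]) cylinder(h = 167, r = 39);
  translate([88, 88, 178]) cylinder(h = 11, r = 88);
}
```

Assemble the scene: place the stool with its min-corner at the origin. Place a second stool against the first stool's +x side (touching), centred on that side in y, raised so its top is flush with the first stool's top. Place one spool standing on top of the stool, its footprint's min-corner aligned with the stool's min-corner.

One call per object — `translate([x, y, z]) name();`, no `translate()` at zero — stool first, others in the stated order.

stool();
translate([263, -8, 36]) stool_2();
translate([0, 0, 423]) spool();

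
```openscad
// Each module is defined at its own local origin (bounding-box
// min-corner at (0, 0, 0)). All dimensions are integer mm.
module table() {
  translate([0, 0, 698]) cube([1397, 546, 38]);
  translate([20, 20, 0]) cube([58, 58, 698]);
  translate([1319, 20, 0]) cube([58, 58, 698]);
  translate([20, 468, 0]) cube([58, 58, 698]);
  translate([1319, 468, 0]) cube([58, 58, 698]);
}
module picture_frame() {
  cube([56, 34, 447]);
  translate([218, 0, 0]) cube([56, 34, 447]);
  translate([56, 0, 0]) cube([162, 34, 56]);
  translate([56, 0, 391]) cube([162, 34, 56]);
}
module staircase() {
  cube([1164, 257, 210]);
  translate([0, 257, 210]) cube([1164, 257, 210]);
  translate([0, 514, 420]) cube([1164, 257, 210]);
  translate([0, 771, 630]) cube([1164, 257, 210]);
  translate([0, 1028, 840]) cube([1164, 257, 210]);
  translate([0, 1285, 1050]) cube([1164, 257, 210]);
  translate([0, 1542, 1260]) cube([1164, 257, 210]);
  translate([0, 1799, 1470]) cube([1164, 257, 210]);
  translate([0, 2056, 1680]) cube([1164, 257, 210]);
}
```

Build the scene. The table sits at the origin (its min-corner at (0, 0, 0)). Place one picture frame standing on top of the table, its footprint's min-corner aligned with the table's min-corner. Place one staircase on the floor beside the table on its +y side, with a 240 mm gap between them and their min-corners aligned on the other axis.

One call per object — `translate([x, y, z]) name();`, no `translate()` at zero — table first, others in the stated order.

table();
translate([0, 0, 736]) picture_frame();
translate([0, 786, 0]) staircase();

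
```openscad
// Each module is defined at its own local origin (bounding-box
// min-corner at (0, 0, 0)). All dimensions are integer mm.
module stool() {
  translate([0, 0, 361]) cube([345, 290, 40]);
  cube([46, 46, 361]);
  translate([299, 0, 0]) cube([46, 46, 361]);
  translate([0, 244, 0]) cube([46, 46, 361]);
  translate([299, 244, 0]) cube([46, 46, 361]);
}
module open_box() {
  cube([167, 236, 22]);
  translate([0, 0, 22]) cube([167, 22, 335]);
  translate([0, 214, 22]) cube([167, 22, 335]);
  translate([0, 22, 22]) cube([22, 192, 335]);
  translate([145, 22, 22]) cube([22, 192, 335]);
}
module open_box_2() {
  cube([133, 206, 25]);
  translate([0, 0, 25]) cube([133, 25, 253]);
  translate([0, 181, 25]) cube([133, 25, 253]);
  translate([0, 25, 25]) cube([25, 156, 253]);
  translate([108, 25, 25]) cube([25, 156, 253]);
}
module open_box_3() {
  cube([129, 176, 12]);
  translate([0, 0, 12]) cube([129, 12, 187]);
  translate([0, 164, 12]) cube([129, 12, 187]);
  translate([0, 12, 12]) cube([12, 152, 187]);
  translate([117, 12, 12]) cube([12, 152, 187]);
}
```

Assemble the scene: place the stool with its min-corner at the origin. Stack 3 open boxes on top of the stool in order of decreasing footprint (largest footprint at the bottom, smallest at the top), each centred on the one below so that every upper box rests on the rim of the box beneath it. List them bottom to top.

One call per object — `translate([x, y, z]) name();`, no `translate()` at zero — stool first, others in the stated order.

stool();
translate([89, 27, 401]) open_box();
translate([106, 42, 758]) open_box_2();
translate([108, 57, 1036]) open_box_3();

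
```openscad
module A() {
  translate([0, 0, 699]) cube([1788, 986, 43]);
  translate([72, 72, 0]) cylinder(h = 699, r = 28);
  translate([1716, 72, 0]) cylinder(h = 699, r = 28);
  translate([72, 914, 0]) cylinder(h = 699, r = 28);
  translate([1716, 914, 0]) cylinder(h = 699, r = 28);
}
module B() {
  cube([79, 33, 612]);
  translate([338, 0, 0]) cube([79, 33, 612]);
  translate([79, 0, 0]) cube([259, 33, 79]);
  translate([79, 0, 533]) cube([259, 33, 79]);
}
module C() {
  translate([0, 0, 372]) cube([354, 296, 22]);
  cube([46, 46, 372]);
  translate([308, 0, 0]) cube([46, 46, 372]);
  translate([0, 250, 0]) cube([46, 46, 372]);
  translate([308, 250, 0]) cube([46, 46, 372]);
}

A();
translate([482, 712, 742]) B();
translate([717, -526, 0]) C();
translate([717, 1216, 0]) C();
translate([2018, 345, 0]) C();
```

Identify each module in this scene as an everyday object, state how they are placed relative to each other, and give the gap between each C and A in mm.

Each stool's nearest face is 230 mm from the table's bounding box.

A is a table. B is a picture frame. C is a stool. The picture frame is on top of the table. Three stools sit around the table at the −y, +y, +x sides. The gap between each stool and the table is 230 mm.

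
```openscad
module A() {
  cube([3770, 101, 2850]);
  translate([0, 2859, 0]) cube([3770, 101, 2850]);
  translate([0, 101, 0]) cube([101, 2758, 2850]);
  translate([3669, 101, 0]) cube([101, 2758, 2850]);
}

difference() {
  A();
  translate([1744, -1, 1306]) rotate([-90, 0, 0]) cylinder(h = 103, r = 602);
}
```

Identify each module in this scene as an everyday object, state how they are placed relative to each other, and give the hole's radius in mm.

A is a house frame. The house frame has a circular hole through its front wall. The hole's radius is 602 mm.

The subtracted cylinder has r = 602 mm.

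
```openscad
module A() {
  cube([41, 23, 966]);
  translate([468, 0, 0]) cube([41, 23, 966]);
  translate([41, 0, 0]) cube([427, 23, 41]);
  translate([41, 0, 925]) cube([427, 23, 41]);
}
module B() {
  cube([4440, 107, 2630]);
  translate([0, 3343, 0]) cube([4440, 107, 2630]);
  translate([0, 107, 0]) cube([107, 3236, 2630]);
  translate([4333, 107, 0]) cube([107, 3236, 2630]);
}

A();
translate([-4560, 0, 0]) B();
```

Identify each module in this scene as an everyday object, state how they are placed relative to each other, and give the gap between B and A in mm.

The house frame's nearest face is 120 mm from the picture frame's −x face.

A is a picture frame. B is a house frame. The house frame is on the floor beside the picture frame on its −x side. The gap between the house frame and the picture frame is 120 mm.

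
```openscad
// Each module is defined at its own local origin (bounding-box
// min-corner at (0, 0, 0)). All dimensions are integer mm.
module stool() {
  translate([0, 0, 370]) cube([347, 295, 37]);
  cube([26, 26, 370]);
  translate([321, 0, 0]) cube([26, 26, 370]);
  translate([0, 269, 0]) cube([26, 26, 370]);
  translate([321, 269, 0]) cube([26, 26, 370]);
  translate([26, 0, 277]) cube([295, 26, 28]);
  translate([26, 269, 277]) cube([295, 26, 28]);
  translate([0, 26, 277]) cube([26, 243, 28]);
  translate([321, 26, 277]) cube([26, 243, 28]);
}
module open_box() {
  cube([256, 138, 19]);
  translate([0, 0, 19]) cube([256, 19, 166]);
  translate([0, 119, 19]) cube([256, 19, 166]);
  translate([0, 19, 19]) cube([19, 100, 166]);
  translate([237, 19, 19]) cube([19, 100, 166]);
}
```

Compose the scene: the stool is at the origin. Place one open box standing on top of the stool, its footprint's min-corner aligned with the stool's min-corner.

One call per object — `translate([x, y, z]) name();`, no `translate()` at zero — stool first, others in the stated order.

stool();
translate([0, 0, 407]) open_box();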